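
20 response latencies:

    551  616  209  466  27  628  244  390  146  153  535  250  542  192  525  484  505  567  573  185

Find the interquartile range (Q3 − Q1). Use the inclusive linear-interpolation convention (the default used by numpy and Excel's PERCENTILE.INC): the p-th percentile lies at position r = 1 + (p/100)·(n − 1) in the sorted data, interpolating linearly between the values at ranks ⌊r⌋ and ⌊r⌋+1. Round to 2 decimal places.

Sorted: 27, 146, 153, 185, 192, 209, 244, 250, 390, 466, 484, 505, 525, 535, 542, 551, 567, 573, 616, 628.
n = 20.
P25: r = 5.75; ranks 5–6 are 192, 209; interpolating gives 204.75.
P75: r = 15.25; ranks 15–16 are 542, 551; interpolating gives 544.25.
Difference: 544.25 − 204.75 = 339.5.

339.50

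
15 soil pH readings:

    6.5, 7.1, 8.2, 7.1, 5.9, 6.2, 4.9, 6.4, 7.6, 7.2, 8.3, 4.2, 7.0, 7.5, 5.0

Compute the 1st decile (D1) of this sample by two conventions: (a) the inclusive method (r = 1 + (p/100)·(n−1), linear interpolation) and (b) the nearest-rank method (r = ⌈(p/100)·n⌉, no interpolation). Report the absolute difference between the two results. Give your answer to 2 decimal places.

Sorted: 4.2, 4.9, 5.0, 5.9, 6.2, 6.4, 6.5, 7.0, 7.1, 7.1, 7.2, 7.5, 7.6, 8.2, 8.3.
n = 15.
(a) r = 2.4; between ranks 2 (4.9) and 3 (5.0): 4.94.
(b) the nearest-rank method: rank 2 → 4.9.
|4.94 − 4.9| = 0.04.

0.04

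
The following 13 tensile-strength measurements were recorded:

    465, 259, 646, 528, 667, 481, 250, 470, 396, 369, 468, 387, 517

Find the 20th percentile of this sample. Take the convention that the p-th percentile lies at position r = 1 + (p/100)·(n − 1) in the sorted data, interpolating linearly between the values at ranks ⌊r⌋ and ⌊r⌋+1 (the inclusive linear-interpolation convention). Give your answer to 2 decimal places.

Sorted: 250, 259, 369, 387, 396, 465, 468, 470, 481, 517, 528, 646, 667.
n = 13.
r = 1 + (20/100)·(13 − 1) = 1 + 2.4 = 3.4.
Rank 3 is 369 and rank 4 is 387.
Interpolate: 369 + 0.4·(387 − 369) = 369 + 0.4·18 = 376.2.

376.20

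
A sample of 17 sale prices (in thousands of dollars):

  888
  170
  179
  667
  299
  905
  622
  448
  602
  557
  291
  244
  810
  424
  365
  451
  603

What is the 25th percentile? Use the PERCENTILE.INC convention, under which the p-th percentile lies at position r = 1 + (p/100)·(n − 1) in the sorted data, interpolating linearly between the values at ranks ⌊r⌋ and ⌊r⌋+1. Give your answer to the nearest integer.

Sorted: 170, 179, 244, 291, 299, 365, 424, 448, 451, 557, 602, 603, 622, 667, 810, 888, 905.
n = 17.
r = 1 + (25/100)·(17 − 1) = 1 + 4 = 5.
r is an integer, so P25 is the value at rank 5: 299.

299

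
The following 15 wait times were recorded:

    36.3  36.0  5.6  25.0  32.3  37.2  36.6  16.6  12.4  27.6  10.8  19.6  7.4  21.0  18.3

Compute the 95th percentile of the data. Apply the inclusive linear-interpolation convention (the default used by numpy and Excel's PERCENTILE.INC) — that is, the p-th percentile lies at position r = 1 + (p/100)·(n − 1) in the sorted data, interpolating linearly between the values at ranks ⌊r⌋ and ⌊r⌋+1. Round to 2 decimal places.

Sorted: 5.6, 7.4, 10.8, 12.4, 16.6, 18.3, 19.6, 21.0, 25.0, 27.6, 32.3, 36.0, 36.3, 36.6, 37.2.
n = 15.
r = 1 + (95/100)·(15 − 1) = 1 + 13.3 = 14.3.
Rank 14 is 36.6 and rank 15 is 37.2.
Interpolate: 36.6 + 0.3·(37.2 − 36.6) = 36.6 + 0.3·0.6 = 36.78.

36.78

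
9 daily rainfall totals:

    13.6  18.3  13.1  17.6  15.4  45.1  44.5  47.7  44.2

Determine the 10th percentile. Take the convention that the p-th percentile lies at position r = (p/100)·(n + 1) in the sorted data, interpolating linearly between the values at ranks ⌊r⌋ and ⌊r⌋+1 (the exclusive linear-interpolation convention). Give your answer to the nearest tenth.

Sorted: 13.1, 13.6, 15.4, 17.6, 18.3, 44.2, 44.5, 45.1, 47.7.
n = 9.
r = (10/100)·(9 + 1) = 1.
r is an integer, so P10 is the value at rank 1: 13.1.

13.1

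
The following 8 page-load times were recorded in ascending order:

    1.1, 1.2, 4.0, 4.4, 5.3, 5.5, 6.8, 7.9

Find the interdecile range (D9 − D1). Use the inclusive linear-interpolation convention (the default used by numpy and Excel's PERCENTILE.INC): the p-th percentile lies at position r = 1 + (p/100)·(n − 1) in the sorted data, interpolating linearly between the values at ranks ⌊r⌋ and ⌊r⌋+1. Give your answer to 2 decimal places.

n = 8.
P10: r = 1.7; ranks 1–2 are 1.1, 1.2; interpolating gives 1.17.
P90: r = 7.3; ranks 7–8 are 6.8, 7.9; interpolating gives 7.13.
Difference: 7.13 − 1.17 = 5.96.

5.96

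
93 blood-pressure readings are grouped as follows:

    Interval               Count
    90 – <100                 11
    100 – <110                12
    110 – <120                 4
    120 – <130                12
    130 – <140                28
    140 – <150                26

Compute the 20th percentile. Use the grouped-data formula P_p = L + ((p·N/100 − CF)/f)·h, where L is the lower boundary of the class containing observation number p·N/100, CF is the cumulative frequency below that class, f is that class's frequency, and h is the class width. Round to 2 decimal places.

N = 93; target position k = 20/100 · 93 = 18.6.
Cumulative frequencies: 11, 23, 27, 39, 67, 93.
Observation 18.6 falls in the class 100 – <110.
L = 100, CF = 11, f = 12, h = 10.
P20 = 100 + ((18.6 − 11)/12)·10 = 100 + 6.33333 = 106.333.

106.33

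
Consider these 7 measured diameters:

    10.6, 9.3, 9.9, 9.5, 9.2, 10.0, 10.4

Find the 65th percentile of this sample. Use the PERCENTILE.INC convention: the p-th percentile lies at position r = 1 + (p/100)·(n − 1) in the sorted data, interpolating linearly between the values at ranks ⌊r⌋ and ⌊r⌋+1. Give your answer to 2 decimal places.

Sorted: 9.2, 9.3, 9.5, 9.9, 10.0, 10.4, 10.6.
n = 7.
r = 1 + (65/100)·(7 − 1) = 1 + 3.9 = 4.9.
Rank 4 is 9.9 and rank 5 is 10.0.
Interpolate: 9.9 + 0.9·(10.0 − 9.9) = 9.9 + 0.9·0.1 = 9.99.

9.99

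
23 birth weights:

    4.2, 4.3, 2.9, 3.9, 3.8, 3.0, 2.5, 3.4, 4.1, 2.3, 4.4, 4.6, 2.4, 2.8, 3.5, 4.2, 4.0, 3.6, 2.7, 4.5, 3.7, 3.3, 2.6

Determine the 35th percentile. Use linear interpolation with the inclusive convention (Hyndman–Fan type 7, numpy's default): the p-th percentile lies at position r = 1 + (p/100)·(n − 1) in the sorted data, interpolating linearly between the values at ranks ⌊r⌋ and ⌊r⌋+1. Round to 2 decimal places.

Sorted: 2.3, 2.4, 2.5, 2.6, 2.7, 2.8, 2.9, 3.0, 3.3, 3.4, 3.5, 3.6, 3.7, 3.8, 3.9, 4.0, 4.1, 4.2, 4.2, 4.3, 4.4, 4.5, 4.6.
n = 23.
r = 1 + (35/100)·(23 − 1) = 1 + 7.7 = 8.7.
Rank 8 is 3.0 and rank 9 is 3.3.
Interpolate: 3.0 + 0.7·(3.3 − 3.0) = 3.0 + 0.7·0.3 = 3.21.

3.21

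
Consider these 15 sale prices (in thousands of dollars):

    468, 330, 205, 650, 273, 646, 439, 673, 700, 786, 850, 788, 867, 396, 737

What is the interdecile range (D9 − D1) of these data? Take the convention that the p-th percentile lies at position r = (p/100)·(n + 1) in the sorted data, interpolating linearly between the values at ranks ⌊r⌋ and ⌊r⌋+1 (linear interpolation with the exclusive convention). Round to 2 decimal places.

611.00

Sorted: 205, 273, 330, 396, 439, 468, 646, 650, 673, 700, 737, 786, 788, 850, 867.
n = 15.
P10: r = 1.6; ranks 1–2 are 205, 273; interpolating gives 245.8.
P90: r = 14.4; ranks 14–15 are 850, 867; interpolating gives 856.8.
Difference: 856.8 − 245.8 = 611.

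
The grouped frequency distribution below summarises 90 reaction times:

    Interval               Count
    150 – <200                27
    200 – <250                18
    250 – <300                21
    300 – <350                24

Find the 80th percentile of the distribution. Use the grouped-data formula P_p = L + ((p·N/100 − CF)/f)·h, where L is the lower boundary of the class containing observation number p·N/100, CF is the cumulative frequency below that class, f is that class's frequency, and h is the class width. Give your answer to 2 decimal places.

312.50

N = 90; target position k = 80/100 · 90 = 72.
Cumulative frequencies: 27, 45, 66, 90.
Observation 72 falls in the class 300 – <350.
L = 300, CF = 66, f = 24, h = 50.
P80 = 300 + ((72 − 66)/24)·50 = 300 + 12.5 = 312.5.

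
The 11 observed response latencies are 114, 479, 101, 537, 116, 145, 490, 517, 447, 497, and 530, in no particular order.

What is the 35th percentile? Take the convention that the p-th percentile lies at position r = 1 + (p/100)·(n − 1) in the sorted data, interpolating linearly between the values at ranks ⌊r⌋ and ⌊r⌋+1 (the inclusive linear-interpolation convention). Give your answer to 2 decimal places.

296.00

Sorted: 101, 114, 116, 145, 447, 479, 490, 497, 517, 530, 537.
n = 11.
r = 1 + (35/100)·(11 − 1) = 1 + 3.5 = 4.5.
Rank 4 is 145 and rank 5 is 447.
Interpolate: 145 + 0.5·(447 − 145) = 145 + 0.5·302 = 296.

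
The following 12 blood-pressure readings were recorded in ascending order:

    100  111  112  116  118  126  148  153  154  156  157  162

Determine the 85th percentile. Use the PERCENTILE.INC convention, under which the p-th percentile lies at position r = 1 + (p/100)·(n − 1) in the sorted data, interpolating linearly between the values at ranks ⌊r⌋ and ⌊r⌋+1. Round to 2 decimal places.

156.35

n = 12.
r = 1 + (85/100)·(12 − 1) = 1 + 9.35 = 10.35.
Rank 10 is 156 and rank 11 is 157.
Interpolate: 156 + 0.35·(157 − 156) = 156 + 0.35·1 = 156.35.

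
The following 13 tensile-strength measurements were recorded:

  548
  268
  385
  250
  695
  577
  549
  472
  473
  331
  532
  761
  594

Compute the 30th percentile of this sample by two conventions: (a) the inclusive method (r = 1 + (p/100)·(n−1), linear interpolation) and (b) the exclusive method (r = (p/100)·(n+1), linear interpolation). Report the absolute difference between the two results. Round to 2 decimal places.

34.80

Sorted: 250, 268, 331, 385, 472, 473, 532, 548, 549, 577, 594, 695, 761.
n = 13.
(a) r = 4.6; between ranks 4 (385) and 5 (472): 437.2.
(b) r = 4.2; between ranks 4 (385) and 5 (472): 402.4.
|437.2 − 402.4| = 34.8.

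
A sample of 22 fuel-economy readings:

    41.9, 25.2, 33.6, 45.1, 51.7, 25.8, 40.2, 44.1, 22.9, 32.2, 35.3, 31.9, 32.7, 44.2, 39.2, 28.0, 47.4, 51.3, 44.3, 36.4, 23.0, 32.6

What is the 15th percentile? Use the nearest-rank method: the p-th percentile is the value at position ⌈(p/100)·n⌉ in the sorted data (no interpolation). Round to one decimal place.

Sorted: 22.9, 23.0, 25.2, 25.8, 28.0, 31.9, 32.2, 32.6, 32.7, 33.6, 35.3, 36.4, 39.2, 40.2, 41.9, 44.1, 44.2, 44.3, 45.1, 47.4, 51.3, 51.7.
n = 22.
Position = ⌈15/100 · 22⌉ = ⌈3.3⌉ = 4.
The value at rank 4 is 25.8.

25.8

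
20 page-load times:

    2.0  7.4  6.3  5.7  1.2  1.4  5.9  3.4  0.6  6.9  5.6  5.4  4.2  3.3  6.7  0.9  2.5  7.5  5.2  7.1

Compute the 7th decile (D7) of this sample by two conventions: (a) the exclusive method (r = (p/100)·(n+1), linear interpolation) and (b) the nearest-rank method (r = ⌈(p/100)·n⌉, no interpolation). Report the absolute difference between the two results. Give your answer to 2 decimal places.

Sorted: 0.6, 0.9, 1.2, 1.4, 2.0, 2.5, 3.3, 3.4, 4.2, 5.2, 5.4, 5.6, 5.7, 5.9, 6.3, 6.7, 6.9, 7.1, 7.4, 7.5.
n = 20.
(a) r = 14.7; between ranks 14 (5.9) and 15 (6.3): 6.18.
(b) the nearest-rank method: rank 14 → 5.9.
|6.18 − 5.9| = 0.28.

0.28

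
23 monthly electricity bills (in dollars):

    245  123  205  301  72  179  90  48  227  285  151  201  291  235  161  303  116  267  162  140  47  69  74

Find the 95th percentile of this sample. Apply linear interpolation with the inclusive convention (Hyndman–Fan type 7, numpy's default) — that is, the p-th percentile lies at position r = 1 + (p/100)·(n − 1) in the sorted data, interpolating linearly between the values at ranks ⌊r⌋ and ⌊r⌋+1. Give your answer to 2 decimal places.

Sorted: 47, 48, 69, 72, 74, 90, 116, 123, 140, 151, 161, 162, 179, 201, 205, 227, 235, 245, 267, 285, 291, 301, 303.
n = 23.
r = 1 + (95/100)·(23 − 1) = 1 + 20.9 = 21.9.
Rank 21 is 291 and rank 22 is 301.
Interpolate: 291 + 0.9·(301 − 291) = 291 + 0.9·10 = 300.

300.00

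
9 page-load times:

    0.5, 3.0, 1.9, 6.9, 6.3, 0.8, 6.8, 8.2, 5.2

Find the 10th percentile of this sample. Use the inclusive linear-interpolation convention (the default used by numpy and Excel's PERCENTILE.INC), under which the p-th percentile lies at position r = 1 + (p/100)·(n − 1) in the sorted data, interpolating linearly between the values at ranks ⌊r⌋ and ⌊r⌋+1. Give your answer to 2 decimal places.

0.74

Sorted: 0.5, 0.8, 1.9, 3.0, 5.2, 6.3, 6.8, 6.9, 8.2.
n = 9.
r = 1 + (10/100)·(9 − 1) = 1 + 0.8 = 1.8.
Rank 1 is 0.5 and rank 2 is 0.8.
Interpolate: 0.5 + 0.8·(0.8 − 0.5) = 0.5 + 0.8·0.3 = 0.74.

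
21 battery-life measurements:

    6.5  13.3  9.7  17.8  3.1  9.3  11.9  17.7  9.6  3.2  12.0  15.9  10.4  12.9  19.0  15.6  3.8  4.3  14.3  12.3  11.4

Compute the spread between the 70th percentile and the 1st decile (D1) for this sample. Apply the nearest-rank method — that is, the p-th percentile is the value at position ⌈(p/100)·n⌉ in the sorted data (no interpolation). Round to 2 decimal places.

9.50

Sorted: 3.1, 3.2, 3.8, 4.3, 6.5, 9.3, 9.6, 9.7, 10.4, 11.4, 11.9, 12.0, 12.3, 12.9, 13.3, 14.3, 15.6, 15.9, 17.7, 17.8, 19.0.
n = 21.
P10: rank ⌈10/100·21⌉ = 3 → 3.8.
P70: rank ⌈70/100·21⌉ = 15 → 13.3.
Difference: 13.3 − 3.8 = 9.5.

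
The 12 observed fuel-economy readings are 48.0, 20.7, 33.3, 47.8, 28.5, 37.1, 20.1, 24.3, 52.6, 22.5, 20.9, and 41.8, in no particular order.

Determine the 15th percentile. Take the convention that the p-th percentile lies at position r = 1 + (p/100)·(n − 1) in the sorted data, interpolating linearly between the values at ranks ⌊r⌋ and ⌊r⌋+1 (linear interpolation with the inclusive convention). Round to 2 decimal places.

20.83

Sorted: 20.1, 20.7, 20.9, 22.5, 24.3, 28.5, 33.3, 37.1, 41.8, 47.8, 48.0, 52.6.
n = 12.
r = 1 + (15/100)·(12 − 1) = 1 + 1.65 = 2.65.
Rank 2 is 20.7 and rank 3 is 20.9.
Interpolate: 20.7 + 0.65·(20.9 − 20.7) = 20.7 + 0.65·0.2 = 20.83.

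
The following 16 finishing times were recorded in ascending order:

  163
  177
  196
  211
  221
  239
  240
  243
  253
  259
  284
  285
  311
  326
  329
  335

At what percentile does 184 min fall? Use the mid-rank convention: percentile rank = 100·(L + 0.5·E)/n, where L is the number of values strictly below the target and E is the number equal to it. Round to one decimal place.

Count below 184: L = 2; count equal: E = 0; n = 16.
Percentile rank = 100·(2 + 0.5·0)/16 = 100·2/16 = 12.5.

12.5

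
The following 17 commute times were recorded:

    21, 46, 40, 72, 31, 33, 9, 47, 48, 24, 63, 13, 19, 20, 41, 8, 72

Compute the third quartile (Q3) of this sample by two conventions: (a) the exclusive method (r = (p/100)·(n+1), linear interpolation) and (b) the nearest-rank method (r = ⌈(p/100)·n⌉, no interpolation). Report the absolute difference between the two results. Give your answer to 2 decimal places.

0.50

Sorted: 8, 9, 13, 19, 20, 21, 24, 31, 33, 40, 41, 46, 47, 48, 63, 72, 72.
n = 17.
(a) r = 13.5; between ranks 13 (47) and 14 (48): 47.5.
(b) the nearest-rank method: rank 13 → 47.
|47.5 − 47| = 0.5.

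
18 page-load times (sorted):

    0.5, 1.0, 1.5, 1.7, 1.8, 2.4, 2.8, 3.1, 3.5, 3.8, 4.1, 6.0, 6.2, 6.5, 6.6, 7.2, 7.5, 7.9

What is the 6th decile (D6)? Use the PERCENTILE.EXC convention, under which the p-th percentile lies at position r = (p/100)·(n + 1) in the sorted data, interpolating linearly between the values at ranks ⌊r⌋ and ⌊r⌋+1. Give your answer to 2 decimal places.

n = 18.
r = (60/100)·(18 + 1) = 11.4.
Rank 11 is 4.1 and rank 12 is 6.0.
Interpolate: 4.1 + 0.4·(6.0 − 4.1) = 4.1 + 0.4·1.9 = 4.86.

4.86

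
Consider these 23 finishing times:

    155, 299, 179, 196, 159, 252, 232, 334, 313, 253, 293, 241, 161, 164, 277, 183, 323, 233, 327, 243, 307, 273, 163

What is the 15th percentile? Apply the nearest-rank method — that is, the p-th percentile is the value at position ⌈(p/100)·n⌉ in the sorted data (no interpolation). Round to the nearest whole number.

Sorted: 155, 159, 161, 163, 164, 179, 183, 196, 232, 233, 241, 243, 252, 253, 273, 277, 293, 299, 307, 313, 323, 327, 334.
n = 23.
Position = ⌈15/100 · 23⌉ = ⌈3.45⌉ = 4.
The value at rank 4 is 163.

163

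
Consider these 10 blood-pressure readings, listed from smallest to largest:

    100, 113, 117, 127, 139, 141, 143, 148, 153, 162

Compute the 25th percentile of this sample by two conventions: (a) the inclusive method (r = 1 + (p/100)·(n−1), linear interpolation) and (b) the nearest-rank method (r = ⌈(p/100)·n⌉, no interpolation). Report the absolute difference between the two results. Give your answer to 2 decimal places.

n = 10.
(a) r = 3.25; between ranks 3 (117) and 4 (127): 119.5.
(b) the nearest-rank method: rank 3 → 117.
|119.5 − 117| = 2.5.

2.50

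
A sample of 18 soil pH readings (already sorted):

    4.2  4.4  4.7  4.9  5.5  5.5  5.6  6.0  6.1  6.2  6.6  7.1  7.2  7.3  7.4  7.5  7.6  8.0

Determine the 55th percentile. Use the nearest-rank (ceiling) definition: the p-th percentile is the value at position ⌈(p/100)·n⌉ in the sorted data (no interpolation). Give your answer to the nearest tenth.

n = 18.
Position = ⌈55/100 · 18⌉ = ⌈9.9⌉ = 10.
The value at rank 10 is 6.2.

6.2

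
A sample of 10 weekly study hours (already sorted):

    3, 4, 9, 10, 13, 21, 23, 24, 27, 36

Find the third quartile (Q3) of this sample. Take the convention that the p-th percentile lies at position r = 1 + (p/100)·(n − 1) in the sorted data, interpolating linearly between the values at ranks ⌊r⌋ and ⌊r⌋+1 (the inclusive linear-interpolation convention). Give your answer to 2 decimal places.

23.75

n = 10.
r = 1 + (75/100)·(10 − 1) = 1 + 6.75 = 7.75.
Rank 7 is 23 and rank 8 is 24.
Interpolate: 23 + 0.75·(24 − 23) = 23 + 0.75·1 = 23.75.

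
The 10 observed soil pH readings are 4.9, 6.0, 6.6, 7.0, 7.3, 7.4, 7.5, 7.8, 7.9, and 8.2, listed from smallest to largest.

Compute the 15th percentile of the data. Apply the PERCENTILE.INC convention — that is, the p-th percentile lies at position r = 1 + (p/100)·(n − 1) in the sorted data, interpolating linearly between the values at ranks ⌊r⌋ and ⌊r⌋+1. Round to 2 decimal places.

n = 10.
r = 1 + (15/100)·(10 − 1) = 1 + 1.35 = 2.35.
Rank 2 is 6.0 and rank 3 is 6.6.
Interpolate: 6.0 + 0.35·(6.6 − 6.0) = 6.0 + 0.35·0.6 = 6.21.

6.21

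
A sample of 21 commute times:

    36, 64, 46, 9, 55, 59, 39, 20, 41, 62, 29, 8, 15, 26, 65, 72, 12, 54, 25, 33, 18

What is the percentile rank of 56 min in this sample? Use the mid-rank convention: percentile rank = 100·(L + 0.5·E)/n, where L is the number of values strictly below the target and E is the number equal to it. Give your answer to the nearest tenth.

Sorted: 8, 9, 12, 15, 18, 20, 25, 26, 29, 33, 36, 39, 41, 46, 54, 55, 59, 62, 64, 65, 72.
Count below 56: L = 16; count equal: E = 0; n = 21.
Percentile rank = 100·(16 + 0.5·0)/21 = 100·16/21 = 76.19.

76.2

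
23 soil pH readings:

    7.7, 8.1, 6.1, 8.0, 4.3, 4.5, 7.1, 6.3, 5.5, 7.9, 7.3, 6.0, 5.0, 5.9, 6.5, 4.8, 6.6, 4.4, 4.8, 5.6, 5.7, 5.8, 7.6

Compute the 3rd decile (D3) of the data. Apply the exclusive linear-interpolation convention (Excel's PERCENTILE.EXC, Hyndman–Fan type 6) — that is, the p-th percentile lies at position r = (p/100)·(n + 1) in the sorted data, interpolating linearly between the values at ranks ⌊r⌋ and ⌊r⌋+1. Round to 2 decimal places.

Sorted: 4.3, 4.4, 4.5, 4.8, 4.8, 5.0, 5.5, 5.6, 5.7, 5.8, 5.9, 6.0, 6.1, 6.3, 6.5, 6.6, 7.1, 7.3, 7.6, 7.7, 7.9, 8.0, 8.1.
n = 23.
r = (30/100)·(23 + 1) = 7.2.
Rank 7 is 5.5 and rank 8 is 5.6.
Interpolate: 5.5 + 0.2·(5.6 − 5.5) = 5.5 + 0.2·0.1 = 5.52.

5.52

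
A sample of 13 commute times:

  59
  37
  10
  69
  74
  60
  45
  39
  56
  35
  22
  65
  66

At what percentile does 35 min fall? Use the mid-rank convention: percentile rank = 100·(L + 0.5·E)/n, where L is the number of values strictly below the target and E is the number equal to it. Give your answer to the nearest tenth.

Sorted: 10, 22, 35, 37, 39, 45, 56, 59, 60, 65, 66, 69, 74.
Count below 35: L = 2; count equal: E = 1; n = 13.
Percentile rank = 100·(2 + 0.5·1)/13 = 100·2.5/13 = 19.23.

19.2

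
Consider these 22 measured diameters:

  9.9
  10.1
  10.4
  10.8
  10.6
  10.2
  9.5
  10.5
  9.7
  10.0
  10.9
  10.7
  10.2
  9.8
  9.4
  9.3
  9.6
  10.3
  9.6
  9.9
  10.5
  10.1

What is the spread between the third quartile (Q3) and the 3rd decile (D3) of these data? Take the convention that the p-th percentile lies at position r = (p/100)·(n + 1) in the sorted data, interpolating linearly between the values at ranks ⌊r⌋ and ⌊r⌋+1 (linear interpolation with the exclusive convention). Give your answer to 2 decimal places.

Sorted: 9.3, 9.4, 9.5, 9.6, 9.6, 9.7, 9.8, 9.9, 9.9, 10.0, 10.1, 10.1, 10.2, 10.2, 10.3, 10.4, 10.5, 10.5, 10.6, 10.7, 10.8, 10.9.
n = 22.
P30: r = 6.9; ranks 6–7 are 9.7, 9.8; interpolating gives 9.79.
P75: r = 17.25; ranks 17–18 are 10.5, 10.5; interpolating gives 10.5.
Difference: 10.5 − 9.79 = 0.71.

0.71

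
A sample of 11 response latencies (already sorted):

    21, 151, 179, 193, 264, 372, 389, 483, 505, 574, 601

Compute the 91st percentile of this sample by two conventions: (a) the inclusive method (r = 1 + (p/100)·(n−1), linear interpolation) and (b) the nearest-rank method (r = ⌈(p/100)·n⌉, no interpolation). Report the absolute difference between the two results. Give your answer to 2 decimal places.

24.30

n = 11.
(a) r = 10.1; between ranks 10 (574) and 11 (601): 576.7.
(b) the nearest-rank method: rank 11 → 601.
|576.7 − 601| = 24.3.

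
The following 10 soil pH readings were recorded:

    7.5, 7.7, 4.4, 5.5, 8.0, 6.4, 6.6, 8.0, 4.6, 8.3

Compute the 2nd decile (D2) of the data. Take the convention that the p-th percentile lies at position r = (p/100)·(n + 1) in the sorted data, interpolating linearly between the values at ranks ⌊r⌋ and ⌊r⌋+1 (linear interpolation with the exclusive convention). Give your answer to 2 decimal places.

4.78

Sorted: 4.4, 4.6, 5.5, 6.4, 6.6, 7.5, 7.7, 8.0, 8.0, 8.3.
n = 10.
r = (20/100)·(10 + 1) = 2.2.
Rank 2 is 4.6 and rank 3 is 5.5.
Interpolate: 4.6 + 0.2·(5.5 − 4.6) = 4.6 + 0.2·0.9 = 4.78.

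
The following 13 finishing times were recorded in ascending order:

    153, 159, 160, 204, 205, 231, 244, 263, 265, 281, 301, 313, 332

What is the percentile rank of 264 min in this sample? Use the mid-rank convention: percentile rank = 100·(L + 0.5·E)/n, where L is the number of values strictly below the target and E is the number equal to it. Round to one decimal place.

Count below 264: L = 8; count equal: E = 0; n = 13.
Percentile rank = 100·(8 + 0.5·0)/13 = 100·8/13 = 61.54.

61.5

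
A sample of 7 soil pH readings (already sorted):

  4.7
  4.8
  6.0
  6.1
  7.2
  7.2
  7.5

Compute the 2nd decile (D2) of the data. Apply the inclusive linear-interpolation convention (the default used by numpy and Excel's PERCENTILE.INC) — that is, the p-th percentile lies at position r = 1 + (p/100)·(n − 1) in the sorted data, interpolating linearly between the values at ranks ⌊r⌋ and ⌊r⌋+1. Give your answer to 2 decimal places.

n = 7.
r = 1 + (20/100)·(7 − 1) = 1 + 1.2 = 2.2.
Rank 2 is 4.8 and rank 3 is 6.0.
Interpolate: 4.8 + 0.2·(6.0 − 4.8) = 4.8 + 0.2·1.2 = 5.04.

5.04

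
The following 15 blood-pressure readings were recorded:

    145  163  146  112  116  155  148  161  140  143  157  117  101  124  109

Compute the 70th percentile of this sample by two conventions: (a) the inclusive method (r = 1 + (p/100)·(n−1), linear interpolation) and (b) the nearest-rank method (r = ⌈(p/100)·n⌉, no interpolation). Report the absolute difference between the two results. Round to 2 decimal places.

Sorted: 101, 109, 112, 116, 117, 124, 140, 143, 145, 146, 148, 155, 157, 161, 163.
n = 15.
(a) r = 10.8; between ranks 10 (146) and 11 (148): 147.6.
(b) the nearest-rank method: rank 11 → 148.
|147.6 − 148| = 0.4.

0.40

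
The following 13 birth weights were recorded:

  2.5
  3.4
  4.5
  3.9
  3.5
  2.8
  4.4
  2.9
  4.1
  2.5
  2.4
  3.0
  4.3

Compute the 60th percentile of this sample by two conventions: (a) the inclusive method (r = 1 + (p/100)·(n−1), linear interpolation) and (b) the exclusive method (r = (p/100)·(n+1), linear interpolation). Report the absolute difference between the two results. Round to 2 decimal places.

0.08

Sorted: 2.4, 2.5, 2.5, 2.8, 2.9, 3.0, 3.4, 3.5, 3.9, 4.1, 4.3, 4.4, 4.5.
n = 13.
(a) r = 8.2; between ranks 8 (3.5) and 9 (3.9): 3.58.
(b) r = 8.4; between ranks 8 (3.5) and 9 (3.9): 3.66.
|3.58 − 3.66| = 0.08.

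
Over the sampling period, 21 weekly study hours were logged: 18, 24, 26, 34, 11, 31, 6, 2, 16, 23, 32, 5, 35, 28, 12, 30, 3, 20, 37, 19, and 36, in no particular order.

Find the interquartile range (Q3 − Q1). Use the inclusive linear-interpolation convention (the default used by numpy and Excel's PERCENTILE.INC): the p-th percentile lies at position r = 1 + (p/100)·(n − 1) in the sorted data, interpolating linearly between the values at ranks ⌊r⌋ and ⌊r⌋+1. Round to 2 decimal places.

Sorted: 2, 3, 5, 6, 11, 12, 16, 18, 19, 20, 23, 24, 26, 28, 30, 31, 32, 34, 35, 36, 37.
n = 21.
P25: r = 6 (integer) → 12.
P75: r = 16 (integer) → 31.
Difference: 31 − 12 = 19.

19.00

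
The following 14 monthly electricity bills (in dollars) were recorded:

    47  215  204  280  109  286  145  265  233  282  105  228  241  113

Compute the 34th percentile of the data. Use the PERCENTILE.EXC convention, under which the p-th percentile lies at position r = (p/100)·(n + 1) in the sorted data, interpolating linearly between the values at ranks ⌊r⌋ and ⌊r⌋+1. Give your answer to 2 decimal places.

Sorted: 47, 105, 109, 113, 145, 204, 215, 228, 233, 241, 265, 280, 282, 286.
n = 14.
r = (34/100)·(14 + 1) = 5.1.
Rank 5 is 145 and rank 6 is 204.
Interpolate: 145 + 0.1·(204 − 145) = 145 + 0.1·59 = 150.9.

150.90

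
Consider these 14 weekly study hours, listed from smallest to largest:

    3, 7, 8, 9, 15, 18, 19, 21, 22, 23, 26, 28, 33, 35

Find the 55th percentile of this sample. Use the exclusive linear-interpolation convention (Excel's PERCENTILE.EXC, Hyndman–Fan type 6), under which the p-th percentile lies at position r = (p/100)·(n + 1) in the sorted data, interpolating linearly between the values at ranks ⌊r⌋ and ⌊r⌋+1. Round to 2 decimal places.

21.25

n = 14.
r = (55/100)·(14 + 1) = 8.25.
Rank 8 is 21 and rank 9 is 22.
Interpolate: 21 + 0.25·(22 − 21) = 21 + 0.25·1 = 21.25.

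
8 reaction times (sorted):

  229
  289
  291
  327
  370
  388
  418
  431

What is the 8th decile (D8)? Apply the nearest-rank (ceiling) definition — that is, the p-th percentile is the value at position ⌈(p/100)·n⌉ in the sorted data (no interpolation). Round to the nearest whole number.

n = 8.
Position = ⌈80/100 · 8⌉ = ⌈6.4⌉ = 7.
The value at rank 7 is 418.

418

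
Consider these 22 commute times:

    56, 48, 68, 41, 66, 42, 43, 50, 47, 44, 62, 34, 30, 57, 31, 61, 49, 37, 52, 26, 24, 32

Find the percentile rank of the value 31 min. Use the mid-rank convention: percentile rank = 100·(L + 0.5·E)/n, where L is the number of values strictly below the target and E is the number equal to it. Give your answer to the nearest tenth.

15.9

Sorted: 24, 26, 30, 31, 32, 34, 37, 41, 42, 43, 44, 47, 48, 49, 50, 52, 56, 57, 61, 62, 66, 68.
Count below 31: L = 3; count equal: E = 1; n = 22.
Percentile rank = 100·(3 + 0.5·1)/22 = 100·3.5/22 = 15.91.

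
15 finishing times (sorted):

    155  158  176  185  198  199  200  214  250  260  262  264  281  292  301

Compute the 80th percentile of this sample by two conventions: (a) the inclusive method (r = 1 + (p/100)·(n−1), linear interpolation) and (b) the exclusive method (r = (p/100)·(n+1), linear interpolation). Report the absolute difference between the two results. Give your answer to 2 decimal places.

n = 15.
(a) r = 12.2; between ranks 12 (264) and 13 (281): 267.4.
(b) r = 12.8; between ranks 12 (264) and 13 (281): 277.6.
|267.4 − 277.6| = 10.2.

10.20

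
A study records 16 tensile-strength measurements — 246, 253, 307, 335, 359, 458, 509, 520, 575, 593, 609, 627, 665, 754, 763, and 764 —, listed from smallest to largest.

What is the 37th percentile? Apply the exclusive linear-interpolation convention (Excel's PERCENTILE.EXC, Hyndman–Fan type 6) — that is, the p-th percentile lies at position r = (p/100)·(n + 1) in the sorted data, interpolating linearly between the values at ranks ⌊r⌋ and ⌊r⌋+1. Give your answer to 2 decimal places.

472.79

n = 16.
r = (37/100)·(16 + 1) = 6.29.
Rank 6 is 458 and rank 7 is 509.
Interpolate: 458 + 0.29·(509 − 458) = 458 + 0.29·51 = 472.79.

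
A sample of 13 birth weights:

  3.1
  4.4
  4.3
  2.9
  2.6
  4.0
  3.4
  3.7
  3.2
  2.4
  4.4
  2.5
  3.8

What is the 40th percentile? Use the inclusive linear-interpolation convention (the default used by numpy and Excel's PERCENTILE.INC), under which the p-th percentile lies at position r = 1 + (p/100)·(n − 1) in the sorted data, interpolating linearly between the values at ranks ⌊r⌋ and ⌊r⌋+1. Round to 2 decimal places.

Sorted: 2.4, 2.5, 2.6, 2.9, 3.1, 3.2, 3.4, 3.7, 3.8, 4.0, 4.3, 4.4, 4.4.
n = 13.
r = 1 + (40/100)·(13 − 1) = 1 + 4.8 = 5.8.
Rank 5 is 3.1 and rank 6 is 3.2.
Interpolate: 3.1 + 0.8·(3.2 − 3.1) = 3.1 + 0.8·0.1 = 3.18.

3.18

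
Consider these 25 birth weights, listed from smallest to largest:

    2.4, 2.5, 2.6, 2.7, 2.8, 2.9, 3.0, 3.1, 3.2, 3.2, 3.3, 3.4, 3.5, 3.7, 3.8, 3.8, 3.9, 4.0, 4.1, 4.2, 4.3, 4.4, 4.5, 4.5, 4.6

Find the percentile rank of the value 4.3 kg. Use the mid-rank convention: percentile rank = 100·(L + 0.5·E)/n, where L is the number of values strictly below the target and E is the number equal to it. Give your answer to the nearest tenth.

82.0

Count below 4.3: L = 20; count equal: E = 1; n = 25.
Percentile rank = 100·(20 + 0.5·1)/25 = 100·20.5/25 = 82.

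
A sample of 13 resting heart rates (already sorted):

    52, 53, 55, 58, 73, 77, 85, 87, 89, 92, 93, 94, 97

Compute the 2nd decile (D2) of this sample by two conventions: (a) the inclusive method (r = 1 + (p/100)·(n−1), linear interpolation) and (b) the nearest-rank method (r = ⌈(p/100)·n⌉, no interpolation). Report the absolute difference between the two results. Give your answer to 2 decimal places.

1.20

n = 13.
(a) r = 3.4; between ranks 3 (55) and 4 (58): 56.2.
(b) the nearest-rank method: rank 3 → 55.
|56.2 − 55| = 1.2.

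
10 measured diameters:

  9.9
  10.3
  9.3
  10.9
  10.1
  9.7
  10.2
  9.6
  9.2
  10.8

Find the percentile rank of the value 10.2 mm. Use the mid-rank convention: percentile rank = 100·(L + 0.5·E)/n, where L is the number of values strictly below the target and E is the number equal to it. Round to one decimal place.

Sorted: 9.2, 9.3, 9.6, 9.7, 9.9, 10.1, 10.2, 10.3, 10.8, 10.9.
Count below 10.2: L = 6; count equal: E = 1; n = 10.
Percentile rank = 100·(6 + 0.5·1)/10 = 100·6.5/10 = 65.

65.0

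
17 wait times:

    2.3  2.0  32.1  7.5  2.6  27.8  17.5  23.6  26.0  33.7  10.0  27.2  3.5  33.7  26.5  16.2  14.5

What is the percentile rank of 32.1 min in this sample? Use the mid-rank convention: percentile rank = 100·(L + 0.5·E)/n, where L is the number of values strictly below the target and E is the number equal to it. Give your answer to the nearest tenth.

Sorted: 2.0, 2.3, 2.6, 3.5, 7.5, 10.0, 14.5, 16.2, 17.5, 23.6, 26.0, 26.5, 27.2, 27.8, 32.1, 33.7, 33.7.
Count below 32.1: L = 14; count equal: E = 1; n = 17.
Percentile rank = 100·(14 + 0.5·1)/17 = 100·14.5/17 = 85.29.

85.3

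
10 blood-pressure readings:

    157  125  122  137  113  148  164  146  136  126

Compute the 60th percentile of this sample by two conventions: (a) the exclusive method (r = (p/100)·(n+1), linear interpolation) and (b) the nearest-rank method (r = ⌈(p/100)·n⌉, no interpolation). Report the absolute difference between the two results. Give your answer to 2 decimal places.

5.40

Sorted: 113, 122, 125, 126, 136, 137, 146, 148, 157, 164.
n = 10.
(a) r = 6.6; between ranks 6 (137) and 7 (146): 142.4.
(b) the nearest-rank method: rank 6 → 137.
|142.4 − 137| = 5.4.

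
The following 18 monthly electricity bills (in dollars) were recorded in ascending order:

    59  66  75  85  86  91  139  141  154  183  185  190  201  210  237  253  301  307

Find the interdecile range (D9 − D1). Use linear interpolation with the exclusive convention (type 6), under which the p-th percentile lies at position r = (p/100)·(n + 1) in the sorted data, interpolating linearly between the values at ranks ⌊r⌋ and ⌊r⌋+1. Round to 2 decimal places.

236.30

n = 18.
P10: r = 1.9; ranks 1–2 are 59, 66; interpolating gives 65.3.
P90: r = 17.1; ranks 17–18 are 301, 307; interpolating gives 301.6.
Difference: 301.6 − 65.3 = 236.3.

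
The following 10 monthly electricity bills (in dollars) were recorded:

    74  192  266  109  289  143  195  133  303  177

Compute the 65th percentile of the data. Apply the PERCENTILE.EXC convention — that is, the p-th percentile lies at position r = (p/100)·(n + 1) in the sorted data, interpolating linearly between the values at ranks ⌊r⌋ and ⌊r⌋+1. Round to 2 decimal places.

205.65

Sorted: 74, 109, 133, 143, 177, 192, 195, 266, 289, 303.
n = 10.
r = (65/100)·(10 + 1) = 7.15.
Rank 7 is 195 and rank 8 is 266.
Interpolate: 195 + 0.15·(266 − 195) = 195 + 0.15·71 = 205.65.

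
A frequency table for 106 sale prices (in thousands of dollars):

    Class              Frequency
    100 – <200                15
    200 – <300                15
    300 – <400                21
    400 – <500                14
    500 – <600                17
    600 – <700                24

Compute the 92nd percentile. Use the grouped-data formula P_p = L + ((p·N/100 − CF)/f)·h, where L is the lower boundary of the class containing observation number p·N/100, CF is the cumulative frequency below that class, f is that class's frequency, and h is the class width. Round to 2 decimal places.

664.67

N = 106; target position k = 92/100 · 106 = 97.52.
Cumulative frequencies: 15, 30, 51, 65, 82, 106.
Observation 97.52 falls in the class 600 – <700.
L = 600, CF = 82, f = 24, h = 100.
P92 = 600 + ((97.52 − 82)/24)·100 = 600 + 64.6667 = 664.667.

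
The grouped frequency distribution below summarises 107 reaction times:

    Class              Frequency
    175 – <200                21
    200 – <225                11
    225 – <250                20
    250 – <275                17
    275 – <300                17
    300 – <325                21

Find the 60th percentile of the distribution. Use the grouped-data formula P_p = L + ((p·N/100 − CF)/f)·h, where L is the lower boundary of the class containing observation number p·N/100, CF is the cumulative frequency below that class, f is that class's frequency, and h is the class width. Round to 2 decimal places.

267.94

N = 107; target position k = 60/100 · 107 = 64.2.
Cumulative frequencies: 21, 32, 52, 69, 86, 107.
Observation 64.2 falls in the class 250 – <275.
L = 250, CF = 52, f = 17, h = 25.
P60 = 250 + ((64.2 − 52)/17)·25 = 250 + 17.9412 = 267.941.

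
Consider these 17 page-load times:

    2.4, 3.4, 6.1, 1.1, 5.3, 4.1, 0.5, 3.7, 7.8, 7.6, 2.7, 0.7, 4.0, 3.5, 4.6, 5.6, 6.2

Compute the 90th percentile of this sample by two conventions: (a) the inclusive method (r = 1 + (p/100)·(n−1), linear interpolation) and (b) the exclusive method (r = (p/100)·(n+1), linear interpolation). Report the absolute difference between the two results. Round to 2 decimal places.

0.88

Sorted: 0.5, 0.7, 1.1, 2.4, 2.7, 3.4, 3.5, 3.7, 4.0, 4.1, 4.6, 5.3, 5.6, 6.1, 6.2, 7.6, 7.8.
n = 17.
(a) r = 15.4; between ranks 15 (6.2) and 16 (7.6): 6.76.
(b) r = 16.2; between ranks 16 (7.6) and 17 (7.8): 7.64.
|6.76 − 7.64| = 0.88.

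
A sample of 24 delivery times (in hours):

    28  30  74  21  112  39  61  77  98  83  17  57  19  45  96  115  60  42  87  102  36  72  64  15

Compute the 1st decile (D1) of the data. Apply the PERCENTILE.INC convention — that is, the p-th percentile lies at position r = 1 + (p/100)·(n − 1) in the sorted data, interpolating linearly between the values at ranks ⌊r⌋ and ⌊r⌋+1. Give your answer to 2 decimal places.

19.60

Sorted: 15, 17, 19, 21, 28, 30, 36, 39, 42, 45, 57, 60, 61, 64, 72, 74, 77, 83, 87, 96, 98, 102, 112, 115.
n = 24.
r = 1 + (10/100)·(24 − 1) = 1 + 2.3 = 3.3.
Rank 3 is 19 and rank 4 is 21.
Interpolate: 19 + 0.3·(21 − 19) = 19 + 0.3·2 = 19.6.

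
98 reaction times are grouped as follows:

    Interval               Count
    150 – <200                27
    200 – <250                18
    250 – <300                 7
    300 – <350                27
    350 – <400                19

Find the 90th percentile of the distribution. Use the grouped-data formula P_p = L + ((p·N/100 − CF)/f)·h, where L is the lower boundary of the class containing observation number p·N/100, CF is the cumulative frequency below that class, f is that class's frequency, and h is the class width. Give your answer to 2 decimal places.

374.21

N = 98; target position k = 90/100 · 98 = 88.2.
Cumulative frequencies: 27, 45, 52, 79, 98.
Observation 88.2 falls in the class 350 – <400.
L = 350, CF = 79, f = 19, h = 50.
P90 = 350 + ((88.2 − 79)/19)·50 = 350 + 24.2105 = 374.211.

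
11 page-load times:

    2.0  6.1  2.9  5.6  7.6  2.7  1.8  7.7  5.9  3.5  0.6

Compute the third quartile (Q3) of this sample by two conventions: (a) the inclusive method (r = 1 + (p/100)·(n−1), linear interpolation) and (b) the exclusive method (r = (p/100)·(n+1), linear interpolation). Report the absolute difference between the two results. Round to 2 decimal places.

Sorted: 0.6, 1.8, 2.0, 2.7, 2.9, 3.5, 5.6, 5.9, 6.1, 7.6, 7.7.
n = 11.
(a) r = 8.5; between ranks 8 (5.9) and 9 (6.1): 6.
(b) r = 9 → value at rank 9 = 6.1.
|6 − 6.1| = 0.1.

0.10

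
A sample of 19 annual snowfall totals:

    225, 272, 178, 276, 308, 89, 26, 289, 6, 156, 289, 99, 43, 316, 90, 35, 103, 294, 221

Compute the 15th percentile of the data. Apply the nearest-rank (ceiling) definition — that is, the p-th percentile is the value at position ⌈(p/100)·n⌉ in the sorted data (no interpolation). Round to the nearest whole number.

35

Sorted: 6, 26, 35, 43, 89, 90, 99, 103, 156, 178, 221, 225, 272, 276, 289, 289, 294, 308, 316.
n = 19.
Position = ⌈15/100 · 19⌉ = ⌈2.85⌉ = 3.
The value at rank 3 is 35.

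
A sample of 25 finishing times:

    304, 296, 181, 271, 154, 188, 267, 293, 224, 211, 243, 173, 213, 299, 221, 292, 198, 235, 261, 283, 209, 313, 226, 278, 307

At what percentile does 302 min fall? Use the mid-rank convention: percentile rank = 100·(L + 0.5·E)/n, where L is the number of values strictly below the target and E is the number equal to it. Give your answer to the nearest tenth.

88.0

Sorted: 154, 173, 181, 188, 198, 209, 211, 213, 221, 224, 226, 235, 243, 261, 267, 271, 278, 283, 292, 293, 296, 299, 304, 307, 313.
Count below 302: L = 22; count equal: E = 0; n = 25.
Percentile rank = 100·(22 + 0.5·0)/25 = 100·22/25 = 88.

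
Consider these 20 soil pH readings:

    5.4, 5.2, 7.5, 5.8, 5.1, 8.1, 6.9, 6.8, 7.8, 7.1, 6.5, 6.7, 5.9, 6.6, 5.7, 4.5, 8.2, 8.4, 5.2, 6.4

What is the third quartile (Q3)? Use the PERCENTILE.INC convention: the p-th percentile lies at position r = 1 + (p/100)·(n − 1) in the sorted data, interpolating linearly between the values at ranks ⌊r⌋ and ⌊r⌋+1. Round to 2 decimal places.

Sorted: 4.5, 5.1, 5.2, 5.2, 5.4, 5.7, 5.8, 5.9, 6.4, 6.5, 6.6, 6.7, 6.8, 6.9, 7.1, 7.5, 7.8, 8.1, 8.2, 8.4.
n = 20.
r = 1 + (75/100)·(20 − 1) = 1 + 14.25 = 15.25.
Rank 15 is 7.1 and rank 16 is 7.5.
Interpolate: 7.1 + 0.25·(7.5 − 7.1) = 7.1 + 0.25·0.4 = 7.2.

7.20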